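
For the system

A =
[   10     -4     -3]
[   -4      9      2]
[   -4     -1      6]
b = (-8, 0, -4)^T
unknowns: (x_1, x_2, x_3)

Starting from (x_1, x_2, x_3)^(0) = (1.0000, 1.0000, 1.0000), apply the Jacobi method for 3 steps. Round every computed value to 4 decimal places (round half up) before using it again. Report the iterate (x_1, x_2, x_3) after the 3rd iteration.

Iteration 1:
  x_1 = (-8 - (-4)·1.0000 - (-3)·1.0000) / (10) = -0.1000
  x_2 = (0 - (-4)·1.0000 - (2)·1.0000) / (9) = 0.2222
  x_3 = (-4 - (-4)·1.0000 - (-1)·1.0000) / (6) = 0.1667
Iteration 2:
  x_1 = (-8 - (-4)·0.2222 - (-3)·0.1667) / (10) = -0.6611
  x_2 = (0 - (-4)·-0.1000 - (2)·0.1667) / (9) = -0.0815
  x_3 = (-4 - (-4)·-0.1000 - (-1)·0.2222) / (6) = -0.6963
Iteration 3:
  x_1 = (-8 - (-4)·-0.0815 - (-3)·-0.6963) / (10) = -1.0415
  x_2 = (0 - (-4)·-0.6611 - (2)·-0.6963) / (9) = -0.1391
  x_3 = (-4 - (-4)·-0.6611 - (-1)·-0.0815) / (6) = -1.1210

(-1.0415, -0.1391, -1.1210)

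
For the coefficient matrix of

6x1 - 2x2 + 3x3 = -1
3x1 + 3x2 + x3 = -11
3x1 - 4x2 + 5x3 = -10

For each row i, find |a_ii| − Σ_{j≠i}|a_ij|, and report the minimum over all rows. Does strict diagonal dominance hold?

-2

row 1: |6| − (2+3) = 1
row 2: |3| − (3+1) = -1
row 3: |5| − (3+4) = -2
minimum over rows = -2 → not strictly diagonally dominant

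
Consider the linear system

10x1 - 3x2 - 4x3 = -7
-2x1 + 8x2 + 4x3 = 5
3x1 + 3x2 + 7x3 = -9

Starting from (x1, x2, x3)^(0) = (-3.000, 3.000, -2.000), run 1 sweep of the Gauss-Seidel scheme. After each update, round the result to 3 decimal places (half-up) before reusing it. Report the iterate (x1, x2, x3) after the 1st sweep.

(-0.600, 1.475, -1.661)

Iteration 1:
  x1 = (-7 - (-3)·3.000 - (-4)·-2.000) / (10) = -0.600
  x2 = (5 - (-2)·-0.600 - (4)·-2.000) / (8) = 1.475
  x3 = (-9 - (3)·-0.600 - (3)·1.475) / (7) = -1.661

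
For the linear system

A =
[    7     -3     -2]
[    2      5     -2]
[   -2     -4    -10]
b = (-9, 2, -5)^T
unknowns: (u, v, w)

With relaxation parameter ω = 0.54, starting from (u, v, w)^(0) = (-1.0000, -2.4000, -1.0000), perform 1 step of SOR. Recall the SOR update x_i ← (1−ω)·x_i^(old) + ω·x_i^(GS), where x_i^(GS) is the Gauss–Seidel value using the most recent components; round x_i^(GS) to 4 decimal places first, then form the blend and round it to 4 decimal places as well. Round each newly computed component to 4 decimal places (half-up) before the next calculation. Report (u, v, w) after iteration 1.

Iteration 1:
  u: GS value = (-9 - (-3)·-2.4000 - (-2)·-1.0000) / (7) = -2.6000;  u ← (1−ω)·-1.0000 + ω·-2.6000 = -1.8640
  v: GS value = (2 - (2)·-1.8640 - (-2)·-1.0000) / (5) = 0.7456;  v ← (1−ω)·-2.4000 + ω·0.7456 = -0.7014
  w: GS value = (-5 - (-2)·-1.8640 - (-4)·-0.7014) / (-10) = 1.1534;  w ← (1−ω)·-1.0000 + ω·1.1534 = 0.1628

(-1.8640, -0.7014, 0.1628)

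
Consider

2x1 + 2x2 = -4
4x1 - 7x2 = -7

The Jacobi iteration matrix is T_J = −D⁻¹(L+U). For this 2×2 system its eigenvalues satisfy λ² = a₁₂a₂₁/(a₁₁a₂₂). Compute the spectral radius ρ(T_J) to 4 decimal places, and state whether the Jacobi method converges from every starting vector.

0.7559

a₁₂a₂₁/(a₁₁a₂₂) = (2)·(4) / ((2)·(-7)) = -0.571429
ρ = √|-0.571429| = √0.571429 = 0.7559
ρ < 1, so Jacobi converges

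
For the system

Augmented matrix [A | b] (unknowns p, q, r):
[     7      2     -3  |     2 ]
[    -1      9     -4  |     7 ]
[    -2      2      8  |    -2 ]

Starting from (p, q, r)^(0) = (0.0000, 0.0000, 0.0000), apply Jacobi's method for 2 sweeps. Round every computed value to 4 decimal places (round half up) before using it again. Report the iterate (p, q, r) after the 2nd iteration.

Iteration 1:
  p = (2 - (2)·0.0000 - (-3)·0.0000) / (7) = 0.2857
  q = (7 - (-1)·0.0000 - (-4)·0.0000) / (9) = 0.7778
  r = (-2 - (-2)·0.0000 - (2)·0.0000) / (8) = -0.2500
Iteration 2:
  p = (2 - (2)·0.7778 - (-3)·-0.2500) / (7) = -0.0437
  q = (7 - (-1)·0.2857 - (-4)·-0.2500) / (9) = 0.6984
  r = (-2 - (-2)·0.2857 - (2)·0.7778) / (8) = -0.3730

(-0.0437, 0.6984, -0.3730)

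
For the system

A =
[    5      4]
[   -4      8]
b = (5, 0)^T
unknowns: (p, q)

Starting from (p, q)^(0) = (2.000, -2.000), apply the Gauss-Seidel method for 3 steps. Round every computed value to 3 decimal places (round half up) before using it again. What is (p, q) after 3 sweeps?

Iteration 1:
  p = (5 - (4)·-2.000) / (5) = 2.600
  q = (0 - (-4)·2.600) / (8) = 1.300
Iteration 2:
  p = (5 - (4)·1.300) / (5) = -0.040
  q = (0 - (-4)·-0.040) / (8) = -0.020
Iteration 3:
  p = (5 - (4)·-0.020) / (5) = 1.016
  q = (0 - (-4)·1.016) / (8) = 0.508

(1.016, 0.508)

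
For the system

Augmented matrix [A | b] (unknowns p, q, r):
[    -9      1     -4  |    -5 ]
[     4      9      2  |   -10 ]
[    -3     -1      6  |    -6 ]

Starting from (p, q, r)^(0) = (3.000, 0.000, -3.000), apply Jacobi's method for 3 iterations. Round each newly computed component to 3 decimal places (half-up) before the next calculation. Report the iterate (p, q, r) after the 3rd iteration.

Iteration 1:
  p = (-5 - (1)·0.000 - (-4)·-3.000) / (-9) = 1.889
  q = (-10 - (4)·3.000 - (2)·-3.000) / (9) = -1.778
  r = (-6 - (-3)·3.000 - (-1)·0.000) / (6) = 0.500
Iteration 2:
  p = (-5 - (1)·-1.778 - (-4)·0.500) / (-9) = 0.136
  q = (-10 - (4)·1.889 - (2)·0.500) / (9) = -2.062
  r = (-6 - (-3)·1.889 - (-1)·-1.778) / (6) = -0.352
Iteration 3:
  p = (-5 - (1)·-2.062 - (-4)·-0.352) / (-9) = 0.483
  q = (-10 - (4)·0.136 - (2)·-0.352) / (9) = -1.093
  r = (-6 - (-3)·0.136 - (-1)·-2.062) / (6) = -1.276

(0.483, -1.093, -1.276)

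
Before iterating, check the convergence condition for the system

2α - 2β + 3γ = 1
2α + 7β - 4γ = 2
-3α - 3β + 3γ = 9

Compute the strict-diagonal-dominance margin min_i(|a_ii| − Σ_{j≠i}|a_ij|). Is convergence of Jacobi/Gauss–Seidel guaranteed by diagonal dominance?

-3

row 1: |2| − (2+3) = -3
row 2: |7| − (2+4) = 1
row 3: |3| − (3+3) = -3
minimum over rows = -3 → not strictly diagonally dominant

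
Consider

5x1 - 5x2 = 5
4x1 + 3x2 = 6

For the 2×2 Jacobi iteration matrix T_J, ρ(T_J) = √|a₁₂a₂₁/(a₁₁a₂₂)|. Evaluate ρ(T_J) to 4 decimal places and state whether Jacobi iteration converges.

1.1547

a₁₂a₂₁/(a₁₁a₂₂) = (-5)·(4) / ((5)·(3)) = -1.333333
ρ = √|-1.333333| = √1.333333 = 1.1547
ρ > 1, so Jacobi diverges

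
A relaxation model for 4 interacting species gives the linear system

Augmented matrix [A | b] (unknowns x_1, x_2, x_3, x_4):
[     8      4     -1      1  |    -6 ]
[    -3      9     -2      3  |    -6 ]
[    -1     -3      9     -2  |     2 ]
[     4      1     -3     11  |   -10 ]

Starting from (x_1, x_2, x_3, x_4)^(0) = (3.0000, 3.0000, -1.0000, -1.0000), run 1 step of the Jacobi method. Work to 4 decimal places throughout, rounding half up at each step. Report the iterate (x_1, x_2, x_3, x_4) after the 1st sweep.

(-2.2500, 0.4444, 1.3333, -2.5455)

Iteration 1:
  x_1 = (-6 - (4)·3.0000 - (-1)·-1.0000 - (1)·-1.0000) / (8) = -2.2500
  x_2 = (-6 - (-3)·3.0000 - (-2)·-1.0000 - (3)·-1.0000) / (9) = 0.4444
  x_3 = (2 - (-1)·3.0000 - (-3)·3.0000 - (-2)·-1.0000) / (9) = 1.3333
  x_4 = (-10 - (4)·3.0000 - (1)·3.0000 - (-3)·-1.0000) / (11) = -2.5455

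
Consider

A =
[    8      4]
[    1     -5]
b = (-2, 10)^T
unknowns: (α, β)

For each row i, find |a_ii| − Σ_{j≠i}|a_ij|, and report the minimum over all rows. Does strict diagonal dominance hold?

4

row 1: |8| − (4) = 4
row 2: |-5| − (1) = 4
minimum over rows = 4 → strictly diagonally dominant (convergence guaranteed)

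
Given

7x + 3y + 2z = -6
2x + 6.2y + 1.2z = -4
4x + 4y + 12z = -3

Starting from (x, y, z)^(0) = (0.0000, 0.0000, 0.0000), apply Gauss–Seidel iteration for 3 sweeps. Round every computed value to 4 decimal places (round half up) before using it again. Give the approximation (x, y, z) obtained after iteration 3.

Iteration 1:
  x = (-6 - (3)·0.0000 - (2)·0.0000) / (7) = -0.8571
  y = (-4 - (2)·-0.8571 - (1.2)·0.0000) / (6.2) = -0.3687
  z = (-3 - (4)·-0.8571 - (4)·-0.3687) / (12) = 0.1586
Iteration 2:
  x = (-6 - (3)·-0.3687 - (2)·0.1586) / (7) = -0.7444
  y = (-4 - (2)·-0.7444 - (1.2)·0.1586) / (6.2) = -0.4357
  z = (-3 - (4)·-0.7444 - (4)·-0.4357) / (12) = 0.1434
Iteration 3:
  x = (-6 - (3)·-0.4357 - (2)·0.1434) / (7) = -0.7114
  y = (-4 - (2)·-0.7114 - (1.2)·0.1434) / (6.2) = -0.4434
  z = (-3 - (4)·-0.7114 - (4)·-0.4434) / (12) = 0.1349

(-0.7114, -0.4434, 0.1349)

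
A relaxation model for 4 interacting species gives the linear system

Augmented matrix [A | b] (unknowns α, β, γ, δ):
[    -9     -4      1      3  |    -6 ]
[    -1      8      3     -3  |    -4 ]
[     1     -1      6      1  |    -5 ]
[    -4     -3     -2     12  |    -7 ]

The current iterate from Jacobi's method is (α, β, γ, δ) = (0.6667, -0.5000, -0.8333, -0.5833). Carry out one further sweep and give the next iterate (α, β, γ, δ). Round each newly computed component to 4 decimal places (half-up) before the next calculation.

One sweep:
  α = (-6 - (-4)·-0.5000 - (1)·-0.8333 - (3)·-0.5833) / (-9) = 0.6019
  β = (-4 - (-1)·0.6667 - (3)·-0.8333 - (-3)·-0.5833) / (8) = -0.3229
  γ = (-5 - (1)·0.6667 - (-1)·-0.5000 - (1)·-0.5833) / (6) = -0.9306
  δ = (-7 - (-4)·0.6667 - (-3)·-0.5000 - (-2)·-0.8333) / (12) = -0.6250

(0.6019, -0.3229, -0.9306, -0.6250)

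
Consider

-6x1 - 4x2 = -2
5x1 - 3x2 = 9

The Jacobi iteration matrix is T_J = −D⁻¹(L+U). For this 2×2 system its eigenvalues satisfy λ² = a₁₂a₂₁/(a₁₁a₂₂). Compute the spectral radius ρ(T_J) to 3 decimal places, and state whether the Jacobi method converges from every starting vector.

1.054

a₁₂a₂₁/(a₁₁a₂₂) = (-4)·(5) / ((-6)·(-3)) = -1.111111
ρ = √|-1.111111| = √1.111111 = 1.054
ρ > 1, so Jacobi diverges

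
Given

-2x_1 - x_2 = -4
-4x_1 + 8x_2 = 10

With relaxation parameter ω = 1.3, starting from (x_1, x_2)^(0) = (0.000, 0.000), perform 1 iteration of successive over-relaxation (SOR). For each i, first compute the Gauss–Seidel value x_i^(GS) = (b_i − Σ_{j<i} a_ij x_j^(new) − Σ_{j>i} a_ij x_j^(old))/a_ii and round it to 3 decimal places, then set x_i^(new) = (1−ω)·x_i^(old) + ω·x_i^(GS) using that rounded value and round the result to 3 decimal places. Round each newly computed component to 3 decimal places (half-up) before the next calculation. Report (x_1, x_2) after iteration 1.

Iteration 1:
  x_1: GS value = (-4 - (-1)·0.000) / (-2) = 2.000;  x_1 ← (1−ω)·0.000 + ω·2.000 = 2.600
  x_2: GS value = (10 - (-4)·2.600) / (8) = 2.550;  x_2 ← (1−ω)·0.000 + ω·2.550 = 3.315

(2.600, 3.315)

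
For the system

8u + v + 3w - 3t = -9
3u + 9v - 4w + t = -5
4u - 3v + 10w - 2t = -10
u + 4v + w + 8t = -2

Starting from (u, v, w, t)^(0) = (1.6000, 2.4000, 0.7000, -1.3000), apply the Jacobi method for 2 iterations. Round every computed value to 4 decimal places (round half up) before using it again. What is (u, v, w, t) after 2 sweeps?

(-1.2549, -0.1619, -0.6675, 0.4860)

Iteration 1:
  u = (-9 - (1)·2.4000 - (3)·0.7000 - (-3)·-1.3000) / (8) = -2.1750
  v = (-5 - (3)·1.6000 - (-4)·0.7000 - (1)·-1.3000) / (9) = -0.6333
  w = (-10 - (4)·1.6000 - (-3)·2.4000 - (-2)·-1.3000) / (10) = -1.1800
  t = (-2 - (1)·1.6000 - (4)·2.4000 - (1)·0.7000) / (8) = -1.7375
Iteration 2:
  u = (-9 - (1)·-0.6333 - (3)·-1.1800 - (-3)·-1.7375) / (8) = -1.2549
  v = (-5 - (3)·-2.1750 - (-4)·-1.1800 - (1)·-1.7375) / (9) = -0.1619
  w = (-10 - (4)·-2.1750 - (-3)·-0.6333 - (-2)·-1.7375) / (10) = -0.6675
  t = (-2 - (1)·-2.1750 - (4)·-0.6333 - (1)·-1.1800) / (8) = 0.4860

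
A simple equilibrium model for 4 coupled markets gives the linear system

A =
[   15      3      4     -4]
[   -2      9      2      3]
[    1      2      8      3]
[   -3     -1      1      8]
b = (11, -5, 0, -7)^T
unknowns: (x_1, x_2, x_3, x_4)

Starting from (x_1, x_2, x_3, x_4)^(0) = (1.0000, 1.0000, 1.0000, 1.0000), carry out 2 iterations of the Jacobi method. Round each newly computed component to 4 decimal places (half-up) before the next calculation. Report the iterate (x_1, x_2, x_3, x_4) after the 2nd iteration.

Iteration 1:
  x_1 = (11 - (3)·1.0000 - (4)·1.0000 - (-4)·1.0000) / (15) = 0.5333
  x_2 = (-5 - (-2)·1.0000 - (2)·1.0000 - (3)·1.0000) / (9) = -0.8889
  x_3 = (0 - (1)·1.0000 - (2)·1.0000 - (3)·1.0000) / (8) = -0.7500
  x_4 = (-7 - (-3)·1.0000 - (-1)·1.0000 - (1)·1.0000) / (8) = -0.5000
Iteration 2:
  x_1 = (11 - (3)·-0.8889 - (4)·-0.7500 - (-4)·-0.5000) / (15) = 0.9778
  x_2 = (-5 - (-2)·0.5333 - (2)·-0.7500 - (3)·-0.5000) / (9) = -0.1037
  x_3 = (0 - (1)·0.5333 - (2)·-0.8889 - (3)·-0.5000) / (8) = 0.3431
  x_4 = (-7 - (-3)·0.5333 - (-1)·-0.8889 - (1)·-0.7500) / (8) = -0.6924

(0.9778, -0.1037, 0.3431, -0.6924)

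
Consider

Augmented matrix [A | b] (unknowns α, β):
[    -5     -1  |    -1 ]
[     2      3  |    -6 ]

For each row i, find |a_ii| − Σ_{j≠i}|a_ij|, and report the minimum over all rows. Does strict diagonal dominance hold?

1

row 1: |-5| − (1) = 4
row 2: |3| − (2) = 1
minimum over rows = 1 → strictly diagonally dominant (convergence guaranteed)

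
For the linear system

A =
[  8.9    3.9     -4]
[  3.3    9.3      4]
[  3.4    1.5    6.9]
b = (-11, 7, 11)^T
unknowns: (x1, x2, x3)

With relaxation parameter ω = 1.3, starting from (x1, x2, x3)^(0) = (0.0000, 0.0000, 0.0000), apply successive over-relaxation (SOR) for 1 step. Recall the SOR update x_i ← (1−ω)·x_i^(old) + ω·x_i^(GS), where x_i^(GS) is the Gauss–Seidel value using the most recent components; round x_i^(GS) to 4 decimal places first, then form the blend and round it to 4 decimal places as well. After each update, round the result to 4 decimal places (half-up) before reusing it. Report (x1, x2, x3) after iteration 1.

(-1.6068, 1.7196, 2.6157)

Iteration 1:
  x1: GS value = (-11 - (3.9)·0.0000 - (-4)·0.0000) / (8.9) = -1.2360;  x1 ← (1−ω)·0.0000 + ω·-1.2360 = -1.6068
  x2: GS value = (7 - (3.3)·-1.6068 - (4)·0.0000) / (9.3) = 1.3228;  x2 ← (1−ω)·0.0000 + ω·1.3228 = 1.7196
  x3: GS value = (11 - (3.4)·-1.6068 - (1.5)·1.7196) / (6.9) = 2.0121;  x3 ← (1−ω)·0.0000 + ω·2.0121 = 2.6157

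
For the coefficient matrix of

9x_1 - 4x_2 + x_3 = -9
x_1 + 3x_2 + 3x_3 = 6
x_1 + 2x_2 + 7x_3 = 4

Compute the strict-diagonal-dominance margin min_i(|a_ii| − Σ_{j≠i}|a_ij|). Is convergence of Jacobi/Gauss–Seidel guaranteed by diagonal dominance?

-1

row 1: |9| − (4+1) = 4
row 2: |3| − (1+3) = -1
row 3: |7| − (1+2) = 4
minimum over rows = -1 → not strictly diagonally dominant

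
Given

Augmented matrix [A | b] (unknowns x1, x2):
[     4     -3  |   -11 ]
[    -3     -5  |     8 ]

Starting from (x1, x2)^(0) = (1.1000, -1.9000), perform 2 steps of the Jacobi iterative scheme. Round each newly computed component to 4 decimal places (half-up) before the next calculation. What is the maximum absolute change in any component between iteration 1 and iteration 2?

3.1650

Iteration 1:
  x1 = (-11 - (-3)·-1.9000) / (4) = -4.1750
  x2 = (8 - (-3)·1.1000) / (-5) = -2.2600
Iteration 2:
  x1 = (-11 - (-3)·-2.2600) / (4) = -4.4450
  x2 = (8 - (-3)·-4.1750) / (-5) = 0.9050
Change: (-0.2700, 3.1650) → max |·| = 3.1650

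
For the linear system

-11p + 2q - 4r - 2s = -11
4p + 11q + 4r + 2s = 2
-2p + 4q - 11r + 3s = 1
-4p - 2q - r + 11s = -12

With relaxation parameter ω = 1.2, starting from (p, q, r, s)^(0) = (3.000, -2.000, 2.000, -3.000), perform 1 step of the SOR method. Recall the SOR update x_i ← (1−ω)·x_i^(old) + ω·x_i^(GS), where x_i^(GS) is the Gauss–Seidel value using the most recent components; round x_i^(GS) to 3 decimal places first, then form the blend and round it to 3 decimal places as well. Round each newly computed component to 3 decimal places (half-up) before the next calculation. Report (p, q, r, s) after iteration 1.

(-0.054, 0.424, -1.294, -0.781)

Iteration 1:
  p: GS value = (-11 - (2)·-2.000 - (-4)·2.000 - (-2)·-3.000) / (-11) = 0.455;  p ← (1−ω)·3.000 + ω·0.455 = -0.054
  q: GS value = (2 - (4)·-0.054 - (4)·2.000 - (2)·-3.000) / (11) = 0.020;  q ← (1−ω)·-2.000 + ω·0.020 = 0.424
  r: GS value = (1 - (-2)·-0.054 - (4)·0.424 - (3)·-3.000) / (-11) = -0.745;  r ← (1−ω)·2.000 + ω·-0.745 = -1.294
  s: GS value = (-12 - (-4)·-0.054 - (-2)·0.424 - (-1)·-1.294) / (11) = -1.151;  s ← (1−ω)·-3.000 + ω·-1.151 = -0.781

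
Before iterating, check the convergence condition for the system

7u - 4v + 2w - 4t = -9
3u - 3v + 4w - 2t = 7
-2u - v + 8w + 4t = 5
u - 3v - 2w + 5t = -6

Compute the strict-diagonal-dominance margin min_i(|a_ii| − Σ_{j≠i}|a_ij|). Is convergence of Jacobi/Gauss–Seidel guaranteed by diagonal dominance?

row 1: |7| − (4+2+4) = -3
row 2: |-3| − (3+4+2) = -6
row 3: |8| − (2+1+4) = 1
row 4: |5| − (1+3+2) = -1
minimum over rows = -6 → not strictly diagonally dominant

-6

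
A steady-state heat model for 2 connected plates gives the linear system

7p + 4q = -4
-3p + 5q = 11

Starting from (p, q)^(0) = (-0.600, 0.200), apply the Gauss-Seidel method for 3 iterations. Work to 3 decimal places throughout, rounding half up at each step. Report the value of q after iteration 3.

1.431

Iteration 1:
  p = (-4 - (4)·0.200) / (7) = -0.686
  q = (11 - (-3)·-0.686) / (5) = 1.788
Iteration 2:
  p = (-4 - (4)·1.788) / (7) = -1.593
  q = (11 - (-3)·-1.593) / (5) = 1.244
Iteration 3:
  p = (-4 - (4)·1.244) / (7) = -1.282
  q = (11 - (-3)·-1.282) / (5) = 1.431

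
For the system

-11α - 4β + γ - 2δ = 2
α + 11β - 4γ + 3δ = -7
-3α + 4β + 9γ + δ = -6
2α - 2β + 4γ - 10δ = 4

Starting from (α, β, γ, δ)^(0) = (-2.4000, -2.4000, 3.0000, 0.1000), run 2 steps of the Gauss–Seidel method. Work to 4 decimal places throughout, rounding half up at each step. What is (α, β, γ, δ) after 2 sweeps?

Iteration 1:
  α = (2 - (-4)·-2.4000 - (1)·3.0000 - (-2)·0.1000) / (-11) = 0.9455
  β = (-7 - (1)·0.9455 - (-4)·3.0000 - (3)·0.1000) / (11) = 0.3413
  γ = (-6 - (-3)·0.9455 - (4)·0.3413 - (1)·0.1000) / (9) = -0.5143
  δ = (4 - (2)·0.9455 - (-2)·0.3413 - (4)·-0.5143) / (-10) = -0.4849
Iteration 2:
  α = (2 - (-4)·0.3413 - (1)·-0.5143 - (-2)·-0.4849) / (-11) = -0.2645
  β = (-7 - (1)·-0.2645 - (-4)·-0.5143 - (3)·-0.4849) / (11) = -0.6671
  γ = (-6 - (-3)·-0.2645 - (4)·-0.6671 - (1)·-0.4849) / (9) = -0.4045
  δ = (4 - (2)·-0.2645 - (-2)·-0.6671 - (4)·-0.4045) / (-10) = -0.4813

(-0.2645, -0.6671, -0.4045, -0.4813)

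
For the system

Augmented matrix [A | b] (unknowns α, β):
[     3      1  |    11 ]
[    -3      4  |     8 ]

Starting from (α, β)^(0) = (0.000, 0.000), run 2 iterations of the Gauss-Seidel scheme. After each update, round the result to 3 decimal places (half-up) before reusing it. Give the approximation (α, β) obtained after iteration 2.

(2.083, 3.562)

Iteration 1:
  α = (11 - (1)·0.000) / (3) = 3.667
  β = (8 - (-3)·3.667) / (4) = 4.750
Iteration 2:
  α = (11 - (1)·4.750) / (3) = 2.083
  β = (8 - (-3)·2.083) / (4) = 3.562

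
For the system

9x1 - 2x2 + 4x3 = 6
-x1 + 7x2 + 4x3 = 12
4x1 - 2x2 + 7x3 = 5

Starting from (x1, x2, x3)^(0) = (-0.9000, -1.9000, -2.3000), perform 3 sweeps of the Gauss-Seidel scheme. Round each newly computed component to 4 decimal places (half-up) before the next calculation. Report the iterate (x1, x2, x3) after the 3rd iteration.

(0.7244, 1.5105, 0.7319)

Iteration 1:
  x1 = (6 - (-2)·-1.9000 - (4)·-2.3000) / (9) = 1.2667
  x2 = (12 - (-1)·1.2667 - (4)·-2.3000) / (7) = 3.2095
  x3 = (5 - (4)·1.2667 - (-2)·3.2095) / (7) = 0.9075
Iteration 2:
  x1 = (6 - (-2)·3.2095 - (4)·0.9075) / (9) = 0.9766
  x2 = (12 - (-1)·0.9766 - (4)·0.9075) / (7) = 1.3352
  x3 = (5 - (4)·0.9766 - (-2)·1.3352) / (7) = 0.5377
Iteration 3:
  x1 = (6 - (-2)·1.3352 - (4)·0.5377) / (9) = 0.7244
  x2 = (12 - (-1)·0.7244 - (4)·0.5377) / (7) = 1.5105
  x3 = (5 - (4)·0.7244 - (-2)·1.5105) / (7) = 0.7319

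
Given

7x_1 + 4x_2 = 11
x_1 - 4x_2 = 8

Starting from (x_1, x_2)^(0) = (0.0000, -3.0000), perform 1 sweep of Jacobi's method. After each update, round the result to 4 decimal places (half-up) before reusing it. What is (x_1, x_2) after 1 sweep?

Iteration 1:
  x_1 = (11 - (4)·-3.0000) / (7) = 3.2857
  x_2 = (8 - (1)·0.0000) / (-4) = -2.0000

(3.2857, -2.0000)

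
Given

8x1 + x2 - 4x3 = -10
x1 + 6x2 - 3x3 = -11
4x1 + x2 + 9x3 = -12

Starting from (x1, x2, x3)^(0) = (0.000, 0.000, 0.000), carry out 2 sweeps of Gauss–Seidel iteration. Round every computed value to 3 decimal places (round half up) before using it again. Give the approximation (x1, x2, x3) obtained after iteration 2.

(-1.345, -1.908, -0.524)

Iteration 1:
  x1 = (-10 - (1)·0.000 - (-4)·0.000) / (8) = -1.250
  x2 = (-11 - (1)·-1.250 - (-3)·0.000) / (6) = -1.625
  x3 = (-12 - (4)·-1.250 - (1)·-1.625) / (9) = -0.597
Iteration 2:
  x1 = (-10 - (1)·-1.625 - (-4)·-0.597) / (8) = -1.345
  x2 = (-11 - (1)·-1.345 - (-3)·-0.597) / (6) = -1.908
  x3 = (-12 - (4)·-1.345 - (1)·-1.908) / (9) = -0.524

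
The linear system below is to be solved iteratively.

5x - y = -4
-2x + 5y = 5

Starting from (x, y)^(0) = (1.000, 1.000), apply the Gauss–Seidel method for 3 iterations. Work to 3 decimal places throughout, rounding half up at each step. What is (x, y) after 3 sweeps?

Iteration 1:
  x = (-4 - (-1)·1.000) / (5) = -0.600
  y = (5 - (-2)·-0.600) / (5) = 0.760
Iteration 2:
  x = (-4 - (-1)·0.760) / (5) = -0.648
  y = (5 - (-2)·-0.648) / (5) = 0.741
Iteration 3:
  x = (-4 - (-1)·0.741) / (5) = -0.652
  y = (5 - (-2)·-0.652) / (5) = 0.739

(-0.652, 0.739)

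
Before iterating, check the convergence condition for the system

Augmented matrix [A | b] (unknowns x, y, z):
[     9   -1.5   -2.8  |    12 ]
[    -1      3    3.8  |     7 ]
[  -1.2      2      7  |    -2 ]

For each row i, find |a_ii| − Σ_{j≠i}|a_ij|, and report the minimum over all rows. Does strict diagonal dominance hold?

row 1: |9| − (1.5+2.8) = 4.7
row 2: |3| − (1+3.8) = -1.8
row 3: |7| − (1.2+2) = 3.8
minimum over rows = -1.8 → not strictly diagonally dominant

-1.8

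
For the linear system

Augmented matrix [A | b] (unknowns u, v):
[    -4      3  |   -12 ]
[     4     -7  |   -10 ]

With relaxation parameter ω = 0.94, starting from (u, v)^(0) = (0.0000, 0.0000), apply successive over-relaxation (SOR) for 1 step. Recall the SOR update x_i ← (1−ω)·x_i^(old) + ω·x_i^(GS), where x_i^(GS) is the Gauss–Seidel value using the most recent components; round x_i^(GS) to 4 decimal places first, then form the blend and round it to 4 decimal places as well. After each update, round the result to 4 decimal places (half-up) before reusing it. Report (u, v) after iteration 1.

(2.8200, 2.8576)

Iteration 1:
  u: GS value = (-12 - (3)·0.0000) / (-4) = 3.0000;  u ← (1−ω)·0.0000 + ω·3.0000 = 2.8200
  v: GS value = (-10 - (4)·2.8200) / (-7) = 3.0400;  v ← (1−ω)·0.0000 + ω·3.0400 = 2.8576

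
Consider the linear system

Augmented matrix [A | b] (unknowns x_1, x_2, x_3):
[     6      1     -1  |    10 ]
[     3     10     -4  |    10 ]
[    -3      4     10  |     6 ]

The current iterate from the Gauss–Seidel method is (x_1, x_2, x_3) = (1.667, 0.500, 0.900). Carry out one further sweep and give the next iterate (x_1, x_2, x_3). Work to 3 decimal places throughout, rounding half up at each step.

One sweep:
  x_1 = (10 - (1)·0.500 - (-1)·0.900) / (6) = 1.733
  x_2 = (10 - (3)·1.733 - (-4)·0.900) / (10) = 0.840
  x_3 = (6 - (-3)·1.733 - (4)·0.840) / (10) = 0.784

(1.733, 0.840, 0.784)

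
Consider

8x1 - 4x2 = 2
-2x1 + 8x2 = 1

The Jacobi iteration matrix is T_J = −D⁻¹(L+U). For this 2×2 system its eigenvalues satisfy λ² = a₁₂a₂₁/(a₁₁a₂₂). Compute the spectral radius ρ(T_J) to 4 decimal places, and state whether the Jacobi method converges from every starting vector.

a₁₂a₂₁/(a₁₁a₂₂) = (-4)·(-2) / ((8)·(8)) = 0.125000
ρ = √|0.125000| = √0.125000 = 0.3536
ρ < 1, so Jacobi converges

0.3536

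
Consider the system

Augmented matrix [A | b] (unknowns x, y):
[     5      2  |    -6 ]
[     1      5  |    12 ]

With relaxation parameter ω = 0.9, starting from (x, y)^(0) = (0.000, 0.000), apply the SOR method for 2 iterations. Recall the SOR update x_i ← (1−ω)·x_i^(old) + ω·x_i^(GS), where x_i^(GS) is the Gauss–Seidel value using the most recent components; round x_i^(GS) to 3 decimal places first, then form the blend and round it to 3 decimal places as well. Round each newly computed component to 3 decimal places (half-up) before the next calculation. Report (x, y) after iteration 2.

Iteration 1:
  x: GS value = (-6 - (2)·0.000) / (5) = -1.200;  x ← (1−ω)·0.000 + ω·-1.200 = -1.080
  y: GS value = (12 - (1)·-1.080) / (5) = 2.616;  y ← (1−ω)·0.000 + ω·2.616 = 2.354
Iteration 2:
  x: GS value = (-6 - (2)·2.354) / (5) = -2.142;  x ← (1−ω)·-1.080 + ω·-2.142 = -2.036
  y: GS value = (12 - (1)·-2.036) / (5) = 2.807;  y ← (1−ω)·2.354 + ω·2.807 = 2.762

(-2.036, 2.762)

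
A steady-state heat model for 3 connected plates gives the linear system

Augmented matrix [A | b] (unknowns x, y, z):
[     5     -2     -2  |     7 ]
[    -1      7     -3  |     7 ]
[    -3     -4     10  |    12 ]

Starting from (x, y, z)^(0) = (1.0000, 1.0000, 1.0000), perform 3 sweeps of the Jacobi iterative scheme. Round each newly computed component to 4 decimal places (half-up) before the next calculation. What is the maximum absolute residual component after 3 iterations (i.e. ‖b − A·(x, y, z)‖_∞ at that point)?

Iteration 1:
  x = (7 - (-2)·1.0000 - (-2)·1.0000) / (5) = 2.2000
  y = (7 - (-1)·1.0000 - (-3)·1.0000) / (7) = 1.5714
  z = (12 - (-3)·1.0000 - (-4)·1.0000) / (10) = 1.9000
Iteration 2:
  x = (7 - (-2)·1.5714 - (-2)·1.9000) / (5) = 2.7886
  y = (7 - (-1)·2.2000 - (-3)·1.9000) / (7) = 2.1286
  z = (12 - (-3)·2.2000 - (-4)·1.5714) / (10) = 2.4886
Iteration 3:
  x = (7 - (-2)·2.1286 - (-2)·2.4886) / (5) = 3.2469
  y = (7 - (-1)·2.7886 - (-3)·2.4886) / (7) = 2.4649
  z = (12 - (-3)·2.7886 - (-4)·2.1286) / (10) = 2.8880
Residual b − A·x = (1.4713, 1.6566, 2.7203); ∞-norm = 2.7203

2.7203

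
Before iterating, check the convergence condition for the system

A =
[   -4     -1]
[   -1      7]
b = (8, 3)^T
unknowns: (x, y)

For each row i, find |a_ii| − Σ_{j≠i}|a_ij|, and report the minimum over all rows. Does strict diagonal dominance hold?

row 1: |-4| − (1) = 3
row 2: |7| − (1) = 6
minimum over rows = 3 → strictly diagonally dominant (convergence guaranteed)

3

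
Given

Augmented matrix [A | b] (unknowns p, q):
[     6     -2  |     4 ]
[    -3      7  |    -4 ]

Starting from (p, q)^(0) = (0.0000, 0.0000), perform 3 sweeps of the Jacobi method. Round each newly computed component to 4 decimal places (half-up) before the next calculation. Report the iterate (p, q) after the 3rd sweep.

Iteration 1:
  p = (4 - (-2)·0.0000) / (6) = 0.6667
  q = (-4 - (-3)·0.0000) / (7) = -0.5714
Iteration 2:
  p = (4 - (-2)·-0.5714) / (6) = 0.4762
  q = (-4 - (-3)·0.6667) / (7) = -0.2857
Iteration 3:
  p = (4 - (-2)·-0.2857) / (6) = 0.5714
  q = (-4 - (-3)·0.4762) / (7) = -0.3673

(0.5714, -0.3673)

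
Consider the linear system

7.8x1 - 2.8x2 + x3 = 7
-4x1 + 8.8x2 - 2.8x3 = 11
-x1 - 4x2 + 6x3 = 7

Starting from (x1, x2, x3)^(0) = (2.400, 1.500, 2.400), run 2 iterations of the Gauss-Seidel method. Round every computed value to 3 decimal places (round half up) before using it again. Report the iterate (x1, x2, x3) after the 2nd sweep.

(1.415, 2.860, 3.309)

Iteration 1:
  x1 = (7 - (-2.8)·1.500 - (1)·2.400) / (7.8) = 1.128
  x2 = (11 - (-4)·1.128 - (-2.8)·2.400) / (8.8) = 2.526
  x3 = (7 - (-1)·1.128 - (-4)·2.526) / (6) = 3.039
Iteration 2:
  x1 = (7 - (-2.8)·2.526 - (1)·3.039) / (7.8) = 1.415
  x2 = (11 - (-4)·1.415 - (-2.8)·3.039) / (8.8) = 2.860
  x3 = (7 - (-1)·1.415 - (-4)·2.860) / (6) = 3.309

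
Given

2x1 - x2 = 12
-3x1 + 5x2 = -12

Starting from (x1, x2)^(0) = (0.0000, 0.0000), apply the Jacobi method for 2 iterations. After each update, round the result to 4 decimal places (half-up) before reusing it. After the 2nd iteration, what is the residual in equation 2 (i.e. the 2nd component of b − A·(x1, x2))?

Iteration 1:
  x1 = (12 - (-1)·0.0000) / (2) = 6.0000
  x2 = (-12 - (-3)·0.0000) / (5) = -2.4000
Iteration 2:
  x1 = (12 - (-1)·-2.4000) / (2) = 4.8000
  x2 = (-12 - (-3)·6.0000) / (5) = 1.2000
Residual b − A·x = (3.6000, -3.6000)

-3.6000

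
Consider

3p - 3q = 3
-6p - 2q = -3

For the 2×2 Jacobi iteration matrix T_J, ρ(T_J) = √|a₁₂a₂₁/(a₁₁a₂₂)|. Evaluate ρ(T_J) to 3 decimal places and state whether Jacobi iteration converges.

a₁₂a₂₁/(a₁₁a₂₂) = (-3)·(-6) / ((3)·(-2)) = -3.000000
ρ = √|-3.000000| = √3.000000 = 1.732
ρ > 1, so Jacobi diverges

1.732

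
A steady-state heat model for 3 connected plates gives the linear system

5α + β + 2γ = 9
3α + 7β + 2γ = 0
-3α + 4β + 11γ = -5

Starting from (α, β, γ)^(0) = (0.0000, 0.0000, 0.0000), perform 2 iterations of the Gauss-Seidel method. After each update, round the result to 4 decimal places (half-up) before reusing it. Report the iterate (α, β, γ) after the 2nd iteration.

Iteration 1:
  α = (9 - (1)·0.0000 - (2)·0.0000) / (5) = 1.8000
  β = (0 - (3)·1.8000 - (2)·0.0000) / (7) = -0.7714
  γ = (-5 - (-3)·1.8000 - (4)·-0.7714) / (11) = 0.3169
Iteration 2:
  α = (9 - (1)·-0.7714 - (2)·0.3169) / (5) = 1.8275
  β = (0 - (3)·1.8275 - (2)·0.3169) / (7) = -0.8738
  γ = (-5 - (-3)·1.8275 - (4)·-0.8738) / (11) = 0.3616

(1.8275, -0.8738, 0.3616)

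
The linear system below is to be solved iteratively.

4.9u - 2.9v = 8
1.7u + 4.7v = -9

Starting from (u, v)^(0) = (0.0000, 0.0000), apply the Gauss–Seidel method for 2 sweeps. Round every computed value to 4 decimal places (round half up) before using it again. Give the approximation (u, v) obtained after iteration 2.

Iteration 1:
  u = (8 - (-2.9)·0.0000) / (4.9) = 1.6327
  v = (-9 - (1.7)·1.6327) / (4.7) = -2.5054
Iteration 2:
  u = (8 - (-2.9)·-2.5054) / (4.9) = 0.1499
  v = (-9 - (1.7)·0.1499) / (4.7) = -1.9691

(0.1499, -1.9691)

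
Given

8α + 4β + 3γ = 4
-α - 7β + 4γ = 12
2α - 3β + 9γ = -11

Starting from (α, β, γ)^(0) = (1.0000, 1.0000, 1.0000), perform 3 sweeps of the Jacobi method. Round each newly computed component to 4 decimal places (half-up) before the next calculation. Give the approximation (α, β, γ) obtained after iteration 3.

(2.2356, -2.8328, -2.3340)

Iteration 1:
  α = (4 - (4)·1.0000 - (3)·1.0000) / (8) = -0.3750
  β = (12 - (-1)·1.0000 - (4)·1.0000) / (-7) = -1.2857
  γ = (-11 - (2)·1.0000 - (-3)·1.0000) / (9) = -1.1111
Iteration 2:
  α = (4 - (4)·-1.2857 - (3)·-1.1111) / (8) = 1.5595
  β = (12 - (-1)·-0.3750 - (4)·-1.1111) / (-7) = -2.2956
  γ = (-11 - (2)·-0.3750 - (-3)·-1.2857) / (9) = -1.5675
Iteration 3:
  α = (4 - (4)·-2.2956 - (3)·-1.5675) / (8) = 2.2356
  β = (12 - (-1)·1.5595 - (4)·-1.5675) / (-7) = -2.8328
  γ = (-11 - (2)·1.5595 - (-3)·-2.2956) / (9) = -2.3340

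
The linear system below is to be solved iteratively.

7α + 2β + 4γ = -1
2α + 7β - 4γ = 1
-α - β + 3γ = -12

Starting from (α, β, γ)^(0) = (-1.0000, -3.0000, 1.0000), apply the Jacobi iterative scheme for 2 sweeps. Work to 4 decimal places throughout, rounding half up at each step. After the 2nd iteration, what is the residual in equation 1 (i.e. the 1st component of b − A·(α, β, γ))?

1.0342

Iteration 1:
  α = (-1 - (2)·-3.0000 - (4)·1.0000) / (7) = 0.1429
  β = (1 - (2)·-1.0000 - (-4)·1.0000) / (7) = 1.0000
  γ = (-12 - (-1)·-1.0000 - (-1)·-3.0000) / (3) = -5.3333
Iteration 2:
  α = (-1 - (2)·1.0000 - (4)·-5.3333) / (7) = 2.6190
  β = (1 - (2)·0.1429 - (-4)·-5.3333) / (7) = -2.9456
  γ = (-12 - (-1)·0.1429 - (-1)·1.0000) / (3) = -3.6190
Residual b − A·x = (1.0342, 1.9052, -1.4696)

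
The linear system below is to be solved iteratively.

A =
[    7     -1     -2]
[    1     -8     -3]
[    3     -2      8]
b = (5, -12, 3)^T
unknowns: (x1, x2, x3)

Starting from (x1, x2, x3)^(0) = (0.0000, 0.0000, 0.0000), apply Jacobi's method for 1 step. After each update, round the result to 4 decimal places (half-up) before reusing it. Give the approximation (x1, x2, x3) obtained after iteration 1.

Iteration 1:
  x1 = (5 - (-1)·0.0000 - (-2)·0.0000) / (7) = 0.7143
  x2 = (-12 - (1)·0.0000 - (-3)·0.0000) / (-8) = 1.5000
  x3 = (3 - (3)·0.0000 - (-2)·0.0000) / (8) = 0.3750

(0.7143, 1.5000, 0.3750)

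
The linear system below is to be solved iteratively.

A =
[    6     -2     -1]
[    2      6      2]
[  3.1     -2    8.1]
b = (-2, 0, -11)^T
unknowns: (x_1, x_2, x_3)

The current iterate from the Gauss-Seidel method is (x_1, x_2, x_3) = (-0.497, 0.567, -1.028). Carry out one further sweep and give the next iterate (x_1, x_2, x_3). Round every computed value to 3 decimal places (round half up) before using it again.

One sweep:
  x_1 = (-2 - (-2)·0.567 - (-1)·-1.028) / (6) = -0.316
  x_2 = (0 - (2)·-0.316 - (2)·-1.028) / (6) = 0.448
  x_3 = (-11 - (3.1)·-0.316 - (-2)·0.448) / (8.1) = -1.126

(-0.316, 0.448, -1.126)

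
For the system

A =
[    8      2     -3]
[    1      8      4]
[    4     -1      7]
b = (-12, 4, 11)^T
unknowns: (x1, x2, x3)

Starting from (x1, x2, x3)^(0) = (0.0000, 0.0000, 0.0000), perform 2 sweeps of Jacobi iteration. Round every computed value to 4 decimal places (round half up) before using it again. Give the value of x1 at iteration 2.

-1.0357

Iteration 1:
  x1 = (-12 - (2)·0.0000 - (-3)·0.0000) / (8) = -1.5000
  x2 = (4 - (1)·0.0000 - (4)·0.0000) / (8) = 0.5000
  x3 = (11 - (4)·0.0000 - (-1)·0.0000) / (7) = 1.5714
Iteration 2:
  x1 = (-12 - (2)·0.5000 - (-3)·1.5714) / (8) = -1.0357
  x2 = (4 - (1)·-1.5000 - (4)·1.5714) / (8) = -0.0982
  x3 = (11 - (4)·-1.5000 - (-1)·0.5000) / (7) = 2.5000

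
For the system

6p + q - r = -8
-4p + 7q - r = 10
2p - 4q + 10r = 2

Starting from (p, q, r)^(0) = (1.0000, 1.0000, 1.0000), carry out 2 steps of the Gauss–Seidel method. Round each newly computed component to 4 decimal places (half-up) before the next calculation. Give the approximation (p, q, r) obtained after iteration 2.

(-1.3365, 0.7778, 0.7784)

Iteration 1:
  p = (-8 - (1)·1.0000 - (-1)·1.0000) / (6) = -1.3333
  q = (10 - (-4)·-1.3333 - (-1)·1.0000) / (7) = 0.8095
  r = (2 - (2)·-1.3333 - (-4)·0.8095) / (10) = 0.7905
Iteration 2:
  p = (-8 - (1)·0.8095 - (-1)·0.7905) / (6) = -1.3365
  q = (10 - (-4)·-1.3365 - (-1)·0.7905) / (7) = 0.7778
  r = (2 - (2)·-1.3365 - (-4)·0.7778) / (10) = 0.7784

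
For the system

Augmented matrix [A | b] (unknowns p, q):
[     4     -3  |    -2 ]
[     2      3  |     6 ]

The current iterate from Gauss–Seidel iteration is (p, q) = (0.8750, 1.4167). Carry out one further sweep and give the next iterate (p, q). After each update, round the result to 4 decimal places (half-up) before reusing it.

One sweep:
  p = (-2 - (-3)·1.4167) / (4) = 0.5625
  q = (6 - (2)·0.5625) / (3) = 1.6250

(0.5625, 1.6250)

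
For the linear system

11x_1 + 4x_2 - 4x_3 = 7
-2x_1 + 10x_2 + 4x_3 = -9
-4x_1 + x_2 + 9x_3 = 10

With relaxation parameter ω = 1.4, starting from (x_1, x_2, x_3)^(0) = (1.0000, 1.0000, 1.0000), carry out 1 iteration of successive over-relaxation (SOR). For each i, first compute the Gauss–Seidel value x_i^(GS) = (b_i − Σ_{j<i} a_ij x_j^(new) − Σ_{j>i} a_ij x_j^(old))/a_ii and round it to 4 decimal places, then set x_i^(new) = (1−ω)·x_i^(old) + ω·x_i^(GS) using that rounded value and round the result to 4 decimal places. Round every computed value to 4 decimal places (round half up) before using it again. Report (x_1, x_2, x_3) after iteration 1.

(0.4910, -2.0825, 1.7850)

Iteration 1:
  x_1: GS value = (7 - (4)·1.0000 - (-4)·1.0000) / (11) = 0.6364;  x_1 ← (1−ω)·1.0000 + ω·0.6364 = 0.4910
  x_2: GS value = (-9 - (-2)·0.4910 - (4)·1.0000) / (10) = -1.2018;  x_2 ← (1−ω)·1.0000 + ω·-1.2018 = -2.0825
  x_3: GS value = (10 - (-4)·0.4910 - (1)·-2.0825) / (9) = 1.5607;  x_3 ← (1−ω)·1.0000 + ω·1.5607 = 1.7850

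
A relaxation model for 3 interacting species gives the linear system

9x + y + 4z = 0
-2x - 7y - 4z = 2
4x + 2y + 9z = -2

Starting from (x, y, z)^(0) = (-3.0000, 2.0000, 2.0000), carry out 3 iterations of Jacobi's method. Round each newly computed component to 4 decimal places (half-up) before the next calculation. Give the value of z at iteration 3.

Iteration 1:
  x = (0 - (1)·2.0000 - (4)·2.0000) / (9) = -1.1111
  y = (2 - (-2)·-3.0000 - (-4)·2.0000) / (-7) = -0.5714
  z = (-2 - (4)·-3.0000 - (2)·2.0000) / (9) = 0.6667
Iteration 2:
  x = (0 - (1)·-0.5714 - (4)·0.6667) / (9) = -0.2328
  y = (2 - (-2)·-1.1111 - (-4)·0.6667) / (-7) = -0.3492
  z = (-2 - (4)·-1.1111 - (2)·-0.5714) / (9) = 0.3986
Iteration 3:
  x = (0 - (1)·-0.3492 - (4)·0.3986) / (9) = -0.1384
  y = (2 - (-2)·-0.2328 - (-4)·0.3986) / (-7) = -0.4470
  z = (-2 - (4)·-0.2328 - (2)·-0.3492) / (9) = -0.0412

-0.0412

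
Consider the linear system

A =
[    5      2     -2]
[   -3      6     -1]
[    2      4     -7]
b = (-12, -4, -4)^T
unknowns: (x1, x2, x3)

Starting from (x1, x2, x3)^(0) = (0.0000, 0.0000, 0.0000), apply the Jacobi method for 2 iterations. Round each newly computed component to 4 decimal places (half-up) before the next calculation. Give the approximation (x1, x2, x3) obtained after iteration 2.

Iteration 1:
  x1 = (-12 - (2)·0.0000 - (-2)·0.0000) / (5) = -2.4000
  x2 = (-4 - (-3)·0.0000 - (-1)·0.0000) / (6) = -0.6667
  x3 = (-4 - (2)·0.0000 - (4)·0.0000) / (-7) = 0.5714
Iteration 2:
  x1 = (-12 - (2)·-0.6667 - (-2)·0.5714) / (5) = -1.9048
  x2 = (-4 - (-3)·-2.4000 - (-1)·0.5714) / (6) = -1.7714
  x3 = (-4 - (2)·-2.4000 - (4)·-0.6667) / (-7) = -0.4953

(-1.9048, -1.7714, -0.4953)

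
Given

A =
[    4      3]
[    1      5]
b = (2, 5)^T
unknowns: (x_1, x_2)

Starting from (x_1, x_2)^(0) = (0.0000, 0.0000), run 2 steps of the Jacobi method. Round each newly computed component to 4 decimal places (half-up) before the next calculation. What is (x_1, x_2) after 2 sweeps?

Iteration 1:
  x_1 = (2 - (3)·0.0000) / (4) = 0.5000
  x_2 = (5 - (1)·0.0000) / (5) = 1.0000
Iteration 2:
  x_1 = (2 - (3)·1.0000) / (4) = -0.2500
  x_2 = (5 - (1)·0.5000) / (5) = 0.9000

(-0.2500, 0.9000)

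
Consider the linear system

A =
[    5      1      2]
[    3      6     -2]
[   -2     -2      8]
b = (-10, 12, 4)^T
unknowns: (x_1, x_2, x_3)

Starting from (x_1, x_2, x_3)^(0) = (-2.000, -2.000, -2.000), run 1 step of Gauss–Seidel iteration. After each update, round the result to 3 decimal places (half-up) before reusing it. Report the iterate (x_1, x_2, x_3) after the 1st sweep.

Iteration 1:
  x_1 = (-10 - (1)·-2.000 - (2)·-2.000) / (5) = -0.800
  x_2 = (12 - (3)·-0.800 - (-2)·-2.000) / (6) = 1.733
  x_3 = (4 - (-2)·-0.800 - (-2)·1.733) / (8) = 0.733

(-0.800, 1.733, 0.733)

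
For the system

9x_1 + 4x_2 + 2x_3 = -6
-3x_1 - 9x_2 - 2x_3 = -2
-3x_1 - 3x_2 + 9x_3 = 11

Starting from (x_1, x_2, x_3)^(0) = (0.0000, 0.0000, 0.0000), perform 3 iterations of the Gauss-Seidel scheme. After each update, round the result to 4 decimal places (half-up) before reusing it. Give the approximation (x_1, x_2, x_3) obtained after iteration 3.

Iteration 1:
  x_1 = (-6 - (4)·0.0000 - (2)·0.0000) / (9) = -0.6667
  x_2 = (-2 - (-3)·-0.6667 - (-2)·0.0000) / (-9) = 0.4445
  x_3 = (11 - (-3)·-0.6667 - (-3)·0.4445) / (9) = 1.1482
Iteration 2:
  x_1 = (-6 - (4)·0.4445 - (2)·1.1482) / (9) = -1.1194
  x_2 = (-2 - (-3)·-1.1194 - (-2)·1.1482) / (-9) = 0.3402
  x_3 = (11 - (-3)·-1.1194 - (-3)·0.3402) / (9) = 0.9625
Iteration 3:
  x_1 = (-6 - (4)·0.3402 - (2)·0.9625) / (9) = -1.0318
  x_2 = (-2 - (-3)·-1.0318 - (-2)·0.9625) / (-9) = 0.3523
  x_3 = (11 - (-3)·-1.0318 - (-3)·0.3523) / (9) = 0.9957

(-1.0318, 0.3523, 0.9957)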